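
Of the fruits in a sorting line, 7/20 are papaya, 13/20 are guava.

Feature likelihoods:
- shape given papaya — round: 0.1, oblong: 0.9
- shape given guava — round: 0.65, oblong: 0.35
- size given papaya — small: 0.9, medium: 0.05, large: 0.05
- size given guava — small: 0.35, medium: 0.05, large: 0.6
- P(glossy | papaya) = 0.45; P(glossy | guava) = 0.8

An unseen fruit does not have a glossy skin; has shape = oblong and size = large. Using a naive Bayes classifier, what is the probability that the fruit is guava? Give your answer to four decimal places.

papaya: 0.35 × 0.9 × 0.05 × (1−0.45) = 0.0086625
guava: 0.65 × 0.35 × 0.6 × (1−0.8) = 0.0273
P(guava | x) = 0.0273 / 0.0359625 ≈ 0.7591

0.7591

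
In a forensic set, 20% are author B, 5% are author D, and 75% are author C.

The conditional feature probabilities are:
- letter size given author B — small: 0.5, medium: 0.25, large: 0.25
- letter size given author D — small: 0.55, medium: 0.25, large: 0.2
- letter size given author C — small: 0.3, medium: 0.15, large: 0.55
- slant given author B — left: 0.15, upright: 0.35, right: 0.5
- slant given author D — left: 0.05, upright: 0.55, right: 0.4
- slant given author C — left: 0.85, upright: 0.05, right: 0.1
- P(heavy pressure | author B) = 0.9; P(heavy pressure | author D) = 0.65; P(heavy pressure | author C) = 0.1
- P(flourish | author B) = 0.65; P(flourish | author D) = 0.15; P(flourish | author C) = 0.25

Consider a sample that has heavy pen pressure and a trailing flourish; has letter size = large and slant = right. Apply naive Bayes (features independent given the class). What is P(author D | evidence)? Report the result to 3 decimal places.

0.024

author B: 0.2 × 0.25 × 0.5 × 0.9 × 0.65 = 0.014625
author D: 0.05 × 0.2 × 0.4 × 0.65 × 0.15 = 0.00039
author C: 0.75 × 0.55 × 0.1 × 0.1 × 0.25 = 0.00103125
P(author D | x) = 0.00039 / 0.01604625 ≈ 0.024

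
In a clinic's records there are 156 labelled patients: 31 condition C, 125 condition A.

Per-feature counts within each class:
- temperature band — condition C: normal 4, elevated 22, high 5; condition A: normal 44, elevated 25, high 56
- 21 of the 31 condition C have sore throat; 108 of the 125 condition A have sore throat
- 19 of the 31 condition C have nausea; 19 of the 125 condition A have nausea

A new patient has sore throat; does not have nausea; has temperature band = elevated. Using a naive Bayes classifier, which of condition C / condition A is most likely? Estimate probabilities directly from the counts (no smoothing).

condition A

condition C: (31/156) × (22/31) × (21/31) × (12/31) ≈ 0.0369807
condition A: (125/156) × (25/125) × (108/125) × (106/125) ≈ 0.117415
Highest score → condition A.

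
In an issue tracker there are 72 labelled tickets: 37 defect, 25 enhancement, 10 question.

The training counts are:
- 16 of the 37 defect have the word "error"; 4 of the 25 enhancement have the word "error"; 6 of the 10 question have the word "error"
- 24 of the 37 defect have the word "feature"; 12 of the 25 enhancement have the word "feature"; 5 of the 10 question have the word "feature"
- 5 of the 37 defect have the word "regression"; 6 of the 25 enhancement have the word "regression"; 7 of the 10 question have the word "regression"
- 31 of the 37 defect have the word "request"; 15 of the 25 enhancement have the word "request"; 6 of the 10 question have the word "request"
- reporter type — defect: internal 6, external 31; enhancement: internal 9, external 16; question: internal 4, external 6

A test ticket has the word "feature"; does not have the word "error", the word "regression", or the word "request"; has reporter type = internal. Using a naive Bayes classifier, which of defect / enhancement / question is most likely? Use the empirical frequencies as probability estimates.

enhancement

defect: (37/72) × (21/37) × (24/37) × (32/37) × (6/37) × (6/37) ≈ 0.00430273
enhancement: (25/72) × (21/25) × (12/25) × (19/25) × (10/25) × (9/25) = 0.0153216
question: (10/72) × (4/10) × (5/10) × (3/10) × (4/10) × (4/10) ≈ 0.00133333
Highest score → enhancement.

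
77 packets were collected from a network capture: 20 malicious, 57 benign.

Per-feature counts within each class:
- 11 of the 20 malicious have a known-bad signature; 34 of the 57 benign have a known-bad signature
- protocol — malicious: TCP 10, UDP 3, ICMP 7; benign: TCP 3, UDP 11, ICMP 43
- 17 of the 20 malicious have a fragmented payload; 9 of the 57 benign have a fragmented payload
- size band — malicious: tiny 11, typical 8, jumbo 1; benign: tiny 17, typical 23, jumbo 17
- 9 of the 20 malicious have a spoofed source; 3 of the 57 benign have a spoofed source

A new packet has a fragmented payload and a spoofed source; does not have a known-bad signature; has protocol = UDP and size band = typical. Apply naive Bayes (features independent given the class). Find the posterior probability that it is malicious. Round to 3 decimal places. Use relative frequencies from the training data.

malicious: (20/77) × (9/20) × (3/20) × (17/20) × (8/20) × (9/20) ≈ 0.00268247
benign: (57/77) × (23/57) × (11/57) × (9/57) × (23/57) × (3/57) ≈ 0.000193296
P(malicious | x) = 0.00268247 / 0.002875766 ≈ 0.933

0.933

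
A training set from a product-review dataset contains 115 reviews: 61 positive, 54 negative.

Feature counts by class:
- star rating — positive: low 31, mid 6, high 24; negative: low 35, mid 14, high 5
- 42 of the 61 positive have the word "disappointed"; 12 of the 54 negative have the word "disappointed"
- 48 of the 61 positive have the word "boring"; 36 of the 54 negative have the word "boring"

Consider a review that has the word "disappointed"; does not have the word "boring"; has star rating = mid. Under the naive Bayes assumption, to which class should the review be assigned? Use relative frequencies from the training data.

positive: (61/115) × (6/61) × (42/61) × (13/61) ≈ 0.00765573
negative: (54/115) × (14/54) × (12/54) × (18/54) ≈ 0.00901771
Highest score → negative.

negative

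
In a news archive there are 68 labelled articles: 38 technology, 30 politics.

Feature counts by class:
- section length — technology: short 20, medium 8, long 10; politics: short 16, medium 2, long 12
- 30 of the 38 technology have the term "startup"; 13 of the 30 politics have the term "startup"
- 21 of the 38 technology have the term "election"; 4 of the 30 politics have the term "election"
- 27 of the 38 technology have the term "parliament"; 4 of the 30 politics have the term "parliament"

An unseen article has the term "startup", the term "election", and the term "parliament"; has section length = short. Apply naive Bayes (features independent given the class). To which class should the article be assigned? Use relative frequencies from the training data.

technology

technology: (38/68) × (20/38) × (30/38) × (21/38) × (27/38) ≈ 0.0911748
politics: (30/68) × (16/30) × (13/30) × (4/30) × (4/30) ≈ 0.00181264
Highest score → technology.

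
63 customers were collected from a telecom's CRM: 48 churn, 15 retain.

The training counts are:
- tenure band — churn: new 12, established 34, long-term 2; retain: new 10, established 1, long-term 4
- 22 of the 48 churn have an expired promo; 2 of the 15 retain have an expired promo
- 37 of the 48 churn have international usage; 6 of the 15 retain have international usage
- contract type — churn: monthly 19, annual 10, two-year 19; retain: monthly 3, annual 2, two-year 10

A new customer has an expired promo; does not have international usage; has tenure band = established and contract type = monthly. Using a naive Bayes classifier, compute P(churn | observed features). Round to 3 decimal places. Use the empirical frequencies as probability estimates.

0.989

churn: (48/63) × (34/48) × (22/48) × (11/48) × (19/48) ≈ 0.022438
retain: (15/63) × (1/15) × (2/15) × (9/15) × (3/15) ≈ 0.000253968
P(churn | x) = 0.022438 / 0.022691968 ≈ 0.989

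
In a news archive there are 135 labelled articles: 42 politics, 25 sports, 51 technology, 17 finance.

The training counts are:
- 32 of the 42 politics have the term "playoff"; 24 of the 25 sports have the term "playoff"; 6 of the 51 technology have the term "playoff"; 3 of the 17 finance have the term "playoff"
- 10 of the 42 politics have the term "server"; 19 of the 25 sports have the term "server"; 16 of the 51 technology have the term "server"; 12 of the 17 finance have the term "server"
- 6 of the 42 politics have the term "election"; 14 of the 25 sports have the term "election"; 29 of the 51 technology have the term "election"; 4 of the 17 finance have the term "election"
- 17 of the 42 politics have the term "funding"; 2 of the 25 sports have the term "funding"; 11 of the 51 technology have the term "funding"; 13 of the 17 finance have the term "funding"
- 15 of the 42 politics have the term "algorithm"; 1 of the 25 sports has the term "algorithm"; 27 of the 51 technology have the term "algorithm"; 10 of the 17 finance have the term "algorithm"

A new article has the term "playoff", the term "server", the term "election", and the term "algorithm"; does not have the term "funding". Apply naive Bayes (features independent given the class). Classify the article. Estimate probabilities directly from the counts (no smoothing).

politics: (42/135) × (32/42) × (10/42) × (6/42) × (25/42) × (15/42) ≈ 0.00171396
sports: (25/135) × (24/25) × (19/25) × (14/25) × (23/25) × (1/25) ≈ 0.00278437
technology: (51/135) × (6/51) × (16/51) × (29/51) × (40/51) × (27/51) ≈ 0.00329214
finance: (17/135) × (3/17) × (12/17) × (4/17) × (4/17) × (10/17) ≈ 0.00051085
Highest score → technology.

technology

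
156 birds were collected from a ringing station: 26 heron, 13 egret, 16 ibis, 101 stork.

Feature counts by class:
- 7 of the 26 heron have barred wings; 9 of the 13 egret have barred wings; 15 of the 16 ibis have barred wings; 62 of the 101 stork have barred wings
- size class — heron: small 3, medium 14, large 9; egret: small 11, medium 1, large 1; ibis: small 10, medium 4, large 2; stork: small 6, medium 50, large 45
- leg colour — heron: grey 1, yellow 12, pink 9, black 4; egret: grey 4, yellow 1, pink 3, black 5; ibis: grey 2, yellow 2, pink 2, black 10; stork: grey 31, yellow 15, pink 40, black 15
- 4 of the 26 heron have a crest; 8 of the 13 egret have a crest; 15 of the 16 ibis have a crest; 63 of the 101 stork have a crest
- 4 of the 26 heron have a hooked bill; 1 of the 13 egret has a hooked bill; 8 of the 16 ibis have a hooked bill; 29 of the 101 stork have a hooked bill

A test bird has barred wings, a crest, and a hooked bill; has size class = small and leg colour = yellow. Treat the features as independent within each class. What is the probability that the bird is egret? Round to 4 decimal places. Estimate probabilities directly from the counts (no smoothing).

0.0406

heron: (26/156) × (7/26) × (3/26) × (12/26) × (4/26) × (4/26) ≈ 0.0000565591
egret: (13/156) × (9/13) × (11/13) × (1/13) × (8/13) × (1/13) ≈ 0.000177757
ibis: (16/156) × (15/16) × (10/16) × (2/16) × (15/16) × (8/16) ≈ 0.00352126
stork: (101/156) × (62/101) × (6/101) × (15/101) × (63/101) × (29/101) ≈ 0.000628004
P(egret | x) = 0.000177757 / 0.0043835801 ≈ 0.0406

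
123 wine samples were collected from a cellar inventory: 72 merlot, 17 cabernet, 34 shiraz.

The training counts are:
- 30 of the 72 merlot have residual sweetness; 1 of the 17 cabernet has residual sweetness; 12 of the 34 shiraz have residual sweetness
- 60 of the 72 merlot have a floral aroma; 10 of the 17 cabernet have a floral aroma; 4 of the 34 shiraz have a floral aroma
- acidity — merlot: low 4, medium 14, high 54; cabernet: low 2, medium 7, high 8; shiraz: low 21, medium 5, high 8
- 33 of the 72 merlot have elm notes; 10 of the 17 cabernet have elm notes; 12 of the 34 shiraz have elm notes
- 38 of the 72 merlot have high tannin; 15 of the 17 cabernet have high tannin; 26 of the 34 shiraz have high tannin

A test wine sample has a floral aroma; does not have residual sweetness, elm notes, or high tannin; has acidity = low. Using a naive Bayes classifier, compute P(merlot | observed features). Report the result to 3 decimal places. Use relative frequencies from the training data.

merlot: (72/123) × (42/72) × (60/72) × (4/72) × (39/72) × (34/72) ≈ 0.00404361
cabernet: (17/123) × (16/17) × (10/17) × (2/17) × (7/17) × (2/17) ≈ 0.000436091
shiraz: (34/123) × (22/34) × (4/34) × (21/34) × (22/34) × (8/34) ≈ 0.00197876
P(merlot | x) = 0.00404361 / 0.006458461 ≈ 0.626

0.626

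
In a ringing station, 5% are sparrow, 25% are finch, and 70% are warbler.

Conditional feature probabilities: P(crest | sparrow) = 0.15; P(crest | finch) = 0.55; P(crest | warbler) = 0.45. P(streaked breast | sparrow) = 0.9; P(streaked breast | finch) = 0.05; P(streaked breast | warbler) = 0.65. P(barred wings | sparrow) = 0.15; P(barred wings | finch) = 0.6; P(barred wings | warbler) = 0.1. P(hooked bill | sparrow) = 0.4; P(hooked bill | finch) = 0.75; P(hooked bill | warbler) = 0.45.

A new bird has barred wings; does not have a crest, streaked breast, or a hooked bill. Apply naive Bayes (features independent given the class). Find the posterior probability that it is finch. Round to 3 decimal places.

sparrow: 0.05 × (1−0.15) × (1−0.9) × 0.15 × (1−0.4) = 0.0003825
finch: 0.25 × (1−0.55) × (1−0.05) × 0.6 × (1−0.75) = 0.01603125
warbler: 0.7 × (1−0.45) × (1−0.65) × 0.1 × (1−0.45) = 0.00741125
P(finch | x) = 0.01603125 / 0.023825 ≈ 0.673

0.673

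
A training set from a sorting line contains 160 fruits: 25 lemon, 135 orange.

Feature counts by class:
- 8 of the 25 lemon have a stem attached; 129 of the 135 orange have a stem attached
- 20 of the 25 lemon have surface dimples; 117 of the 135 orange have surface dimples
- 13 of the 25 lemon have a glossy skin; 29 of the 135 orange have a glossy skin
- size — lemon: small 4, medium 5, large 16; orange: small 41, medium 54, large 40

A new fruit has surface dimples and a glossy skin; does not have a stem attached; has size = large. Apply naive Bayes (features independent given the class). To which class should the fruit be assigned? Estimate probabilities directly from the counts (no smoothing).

lemon: (25/160) × (17/25) × (20/25) × (13/25) × (16/25) = 0.028288
orange: (135/160) × (6/135) × (117/135) × (29/135) × (40/135) ≈ 0.00206859
Highest score → lemon.

lemon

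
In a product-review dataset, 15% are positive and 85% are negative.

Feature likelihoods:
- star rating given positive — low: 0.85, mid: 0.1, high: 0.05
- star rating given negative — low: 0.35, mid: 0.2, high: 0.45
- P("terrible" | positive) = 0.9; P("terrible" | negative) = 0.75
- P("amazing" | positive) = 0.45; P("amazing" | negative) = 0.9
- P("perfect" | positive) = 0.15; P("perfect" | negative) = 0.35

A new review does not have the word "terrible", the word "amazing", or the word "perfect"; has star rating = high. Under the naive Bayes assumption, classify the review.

negative

positive: 0.15 × 0.05 × (1−0.9) × (1−0.45) × (1−0.15) = 0.000350625
negative: 0.85 × 0.45 × (1−0.75) × (1−0.9) × (1−0.35) = 0.006215625
Highest score → negative.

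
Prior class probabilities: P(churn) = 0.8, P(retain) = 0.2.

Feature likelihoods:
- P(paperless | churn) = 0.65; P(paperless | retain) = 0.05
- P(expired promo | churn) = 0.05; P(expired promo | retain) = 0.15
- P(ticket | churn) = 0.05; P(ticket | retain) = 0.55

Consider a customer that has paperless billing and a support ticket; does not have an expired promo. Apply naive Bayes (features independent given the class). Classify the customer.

churn

churn: 0.8 × 0.65 × (1−0.05) × 0.05 = 0.0247
retain: 0.2 × 0.05 × (1−0.15) × 0.55 = 0.004675
Highest score → churn.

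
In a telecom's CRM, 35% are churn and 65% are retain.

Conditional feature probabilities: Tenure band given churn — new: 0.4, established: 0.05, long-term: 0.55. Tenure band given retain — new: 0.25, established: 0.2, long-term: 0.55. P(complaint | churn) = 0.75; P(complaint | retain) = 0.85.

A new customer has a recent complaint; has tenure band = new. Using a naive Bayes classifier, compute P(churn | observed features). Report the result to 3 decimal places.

churn: 0.35 × 0.4 × 0.75 = 0.105
retain: 0.65 × 0.25 × 0.85 = 0.138125
P(churn | x) = 0.105 / 0.243125 ≈ 0.432

0.432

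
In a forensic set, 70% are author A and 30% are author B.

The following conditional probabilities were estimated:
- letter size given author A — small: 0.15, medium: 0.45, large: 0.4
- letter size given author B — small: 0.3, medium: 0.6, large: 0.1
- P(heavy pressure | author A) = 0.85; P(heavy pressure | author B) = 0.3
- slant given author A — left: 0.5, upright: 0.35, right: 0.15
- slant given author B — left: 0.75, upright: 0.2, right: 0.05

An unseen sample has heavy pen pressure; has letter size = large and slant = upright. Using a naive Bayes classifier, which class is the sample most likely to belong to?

author A

author A: 0.7 × 0.4 × 0.85 × 0.35 = 0.0833
author B: 0.3 × 0.1 × 0.3 × 0.2 = 0.0018
Highest score → author A.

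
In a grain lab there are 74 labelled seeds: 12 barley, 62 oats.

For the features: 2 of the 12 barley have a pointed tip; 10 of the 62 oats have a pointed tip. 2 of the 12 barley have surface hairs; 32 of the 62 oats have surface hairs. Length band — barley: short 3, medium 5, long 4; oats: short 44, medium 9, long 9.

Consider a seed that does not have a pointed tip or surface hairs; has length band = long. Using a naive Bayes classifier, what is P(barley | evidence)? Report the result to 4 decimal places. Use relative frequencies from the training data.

barley: (12/74) × (10/12) × (10/12) × (4/12) ≈ 0.0375375
oats: (62/74) × (52/62) × (30/62) × (9/62) ≈ 0.0493574
P(barley | x) = 0.0375375 / 0.0868949 ≈ 0.4320

0.4320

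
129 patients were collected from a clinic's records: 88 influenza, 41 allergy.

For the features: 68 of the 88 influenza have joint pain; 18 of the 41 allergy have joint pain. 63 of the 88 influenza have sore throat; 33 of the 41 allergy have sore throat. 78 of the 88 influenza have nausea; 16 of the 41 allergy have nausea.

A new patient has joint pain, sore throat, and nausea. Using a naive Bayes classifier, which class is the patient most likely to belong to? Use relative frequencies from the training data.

influenza: (88/129) × (68/88) × (63/88) × (78/88) ≈ 0.334495
allergy: (41/129) × (18/41) × (33/41) × (16/41) ≈ 0.0438277
Highest score → influenza.

influenza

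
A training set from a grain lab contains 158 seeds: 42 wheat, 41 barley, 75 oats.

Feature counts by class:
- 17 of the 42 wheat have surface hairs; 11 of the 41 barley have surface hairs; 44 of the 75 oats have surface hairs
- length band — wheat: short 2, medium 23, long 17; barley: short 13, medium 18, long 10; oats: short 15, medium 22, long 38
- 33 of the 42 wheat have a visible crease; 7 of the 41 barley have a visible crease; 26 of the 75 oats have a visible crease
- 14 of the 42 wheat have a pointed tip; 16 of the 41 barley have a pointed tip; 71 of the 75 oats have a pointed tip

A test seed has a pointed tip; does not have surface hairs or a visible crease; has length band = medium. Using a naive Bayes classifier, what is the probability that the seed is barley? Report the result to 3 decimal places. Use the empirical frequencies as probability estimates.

0.392

wheat: (42/158) × (25/42) × (23/42) × (9/42) × (14/42) ≈ 0.00618918
barley: (41/158) × (30/41) × (18/41) × (34/41) × (16/41) ≈ 0.0269764
oats: (75/158) × (31/75) × (22/75) × (49/75) × (71/75) ≈ 0.0355957
P(barley | x) = 0.0269764 / 0.06876128 ≈ 0.392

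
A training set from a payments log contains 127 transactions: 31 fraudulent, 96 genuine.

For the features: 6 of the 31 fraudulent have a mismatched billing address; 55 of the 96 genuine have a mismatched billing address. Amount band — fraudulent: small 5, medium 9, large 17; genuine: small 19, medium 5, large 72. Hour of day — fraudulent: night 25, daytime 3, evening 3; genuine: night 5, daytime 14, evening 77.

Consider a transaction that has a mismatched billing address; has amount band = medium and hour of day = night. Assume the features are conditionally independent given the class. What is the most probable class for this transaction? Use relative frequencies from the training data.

fraudulent

fraudulent: (31/127) × (6/31) × (9/31) × (25/31) ≈ 0.0110613
genuine: (96/127) × (55/96) × (5/96) × (5/96) ≈ 0.00117478
Highest score → fraudulent.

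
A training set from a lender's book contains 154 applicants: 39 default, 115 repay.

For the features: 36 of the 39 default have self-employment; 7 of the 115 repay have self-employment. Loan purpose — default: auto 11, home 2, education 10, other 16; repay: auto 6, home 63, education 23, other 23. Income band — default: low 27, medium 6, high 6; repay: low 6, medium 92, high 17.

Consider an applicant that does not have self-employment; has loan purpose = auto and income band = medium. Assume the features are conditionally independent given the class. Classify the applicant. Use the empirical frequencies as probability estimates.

repay

default: (39/154) × (3/39) × (11/39) × (6/39) ≈ 0.000845309
repay: (115/154) × (108/115) × (6/115) × (92/115) ≈ 0.0292716
Highest score → repay.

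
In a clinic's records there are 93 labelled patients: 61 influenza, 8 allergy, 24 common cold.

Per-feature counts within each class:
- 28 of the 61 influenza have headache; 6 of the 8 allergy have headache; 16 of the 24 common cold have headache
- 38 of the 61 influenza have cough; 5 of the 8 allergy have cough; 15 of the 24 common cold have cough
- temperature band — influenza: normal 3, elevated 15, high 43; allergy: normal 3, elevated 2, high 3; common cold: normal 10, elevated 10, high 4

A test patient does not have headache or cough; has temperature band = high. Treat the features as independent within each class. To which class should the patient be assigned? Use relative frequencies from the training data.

influenza: (61/93) × (33/61) × (23/61) × (43/61) ≈ 0.0943121
allergy: (8/93) × (2/8) × (3/8) × (3/8) ≈ 0.00302419
common cold: (24/93) × (8/24) × (9/24) × (4/24) ≈ 0.00537634
Highest score → influenza.

influenza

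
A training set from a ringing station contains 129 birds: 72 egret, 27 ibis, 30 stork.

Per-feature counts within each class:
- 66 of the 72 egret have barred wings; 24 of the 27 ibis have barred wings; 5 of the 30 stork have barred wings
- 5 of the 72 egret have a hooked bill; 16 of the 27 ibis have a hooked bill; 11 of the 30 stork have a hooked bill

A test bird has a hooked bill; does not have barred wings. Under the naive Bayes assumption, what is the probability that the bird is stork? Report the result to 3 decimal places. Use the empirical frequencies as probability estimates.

0.807

egret: (72/129) × (6/72) × (5/72) ≈ 0.00322997
ibis: (27/129) × (3/27) × (16/27) ≈ 0.0137812
stork: (30/129) × (25/30) × (11/30) ≈ 0.0710594
P(stork | x) = 0.0710594 / 0.08807057 ≈ 0.807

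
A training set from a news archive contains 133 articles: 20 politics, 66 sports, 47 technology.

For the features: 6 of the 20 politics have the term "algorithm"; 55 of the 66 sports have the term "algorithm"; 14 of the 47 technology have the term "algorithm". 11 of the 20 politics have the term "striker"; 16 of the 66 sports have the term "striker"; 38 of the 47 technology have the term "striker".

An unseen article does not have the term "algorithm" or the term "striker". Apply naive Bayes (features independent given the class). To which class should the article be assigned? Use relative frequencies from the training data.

sports

politics: (20/133) × (14/20) × (9/20) ≈ 0.0473684
sports: (66/133) × (11/66) × (50/66) ≈ 0.0626566
technology: (47/133) × (33/47) × (9/47) ≈ 0.0475124
Highest score → sports.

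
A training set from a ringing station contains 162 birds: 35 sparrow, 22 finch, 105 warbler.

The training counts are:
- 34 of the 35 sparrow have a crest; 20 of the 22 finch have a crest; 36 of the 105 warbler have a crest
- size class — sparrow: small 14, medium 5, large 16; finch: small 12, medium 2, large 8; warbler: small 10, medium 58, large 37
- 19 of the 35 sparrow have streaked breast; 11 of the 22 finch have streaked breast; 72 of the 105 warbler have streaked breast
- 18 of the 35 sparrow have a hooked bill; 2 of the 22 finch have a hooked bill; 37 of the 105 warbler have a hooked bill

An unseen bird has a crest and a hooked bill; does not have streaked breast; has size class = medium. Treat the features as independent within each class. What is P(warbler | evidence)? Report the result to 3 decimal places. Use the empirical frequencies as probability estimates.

sparrow: (35/162) × (34/35) × (5/35) × (16/35) × (18/35) ≈ 0.00704891
finch: (22/162) × (20/22) × (2/22) × (11/22) × (2/22) ≈ 0.000510152
warbler: (105/162) × (36/105) × (58/105) × (33/105) × (37/105) ≈ 0.0135945
P(warbler | x) = 0.0135945 / 0.021153562 ≈ 0.643

0.643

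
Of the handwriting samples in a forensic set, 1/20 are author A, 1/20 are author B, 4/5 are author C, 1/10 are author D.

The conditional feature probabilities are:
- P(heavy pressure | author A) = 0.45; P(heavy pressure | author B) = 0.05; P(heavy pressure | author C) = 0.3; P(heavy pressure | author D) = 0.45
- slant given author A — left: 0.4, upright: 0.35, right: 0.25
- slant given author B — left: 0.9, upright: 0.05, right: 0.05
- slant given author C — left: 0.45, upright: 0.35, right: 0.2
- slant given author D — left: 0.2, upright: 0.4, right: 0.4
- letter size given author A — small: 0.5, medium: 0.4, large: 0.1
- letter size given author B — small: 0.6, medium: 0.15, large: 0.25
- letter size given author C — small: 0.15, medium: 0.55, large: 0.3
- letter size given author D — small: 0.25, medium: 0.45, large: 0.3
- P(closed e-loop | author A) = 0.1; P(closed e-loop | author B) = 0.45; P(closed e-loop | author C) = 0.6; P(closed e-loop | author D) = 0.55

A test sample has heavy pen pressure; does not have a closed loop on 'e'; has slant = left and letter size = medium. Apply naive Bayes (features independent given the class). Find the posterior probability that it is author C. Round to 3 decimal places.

0.819

author A: 0.05 × 0.45 × 0.4 × 0.4 × (1−0.1) = 0.00324
author B: 0.05 × 0.05 × 0.9 × 0.15 × (1−0.45) = 0.000185625
author C: 0.8 × 0.3 × 0.45 × 0.55 × (1−0.6) = 0.02376
author D: 0.1 × 0.45 × 0.2 × 0.45 × (1−0.55) = 0.0018225
P(author C | x) = 0.02376 / 0.029008125 ≈ 0.819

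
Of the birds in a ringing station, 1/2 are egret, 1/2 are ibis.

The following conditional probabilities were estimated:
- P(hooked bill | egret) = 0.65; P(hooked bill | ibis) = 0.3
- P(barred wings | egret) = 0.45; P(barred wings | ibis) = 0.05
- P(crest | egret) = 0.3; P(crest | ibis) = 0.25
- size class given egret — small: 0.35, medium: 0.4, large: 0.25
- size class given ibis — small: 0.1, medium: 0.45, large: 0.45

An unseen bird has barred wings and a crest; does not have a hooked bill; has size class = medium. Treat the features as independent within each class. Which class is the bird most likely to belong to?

egret

egret: 0.5 × (1−0.65) × 0.45 × 0.3 × 0.4 = 0.00945
ibis: 0.5 × (1−0.3) × 0.05 × 0.25 × 0.45 = 0.00196875
Highest score → egret.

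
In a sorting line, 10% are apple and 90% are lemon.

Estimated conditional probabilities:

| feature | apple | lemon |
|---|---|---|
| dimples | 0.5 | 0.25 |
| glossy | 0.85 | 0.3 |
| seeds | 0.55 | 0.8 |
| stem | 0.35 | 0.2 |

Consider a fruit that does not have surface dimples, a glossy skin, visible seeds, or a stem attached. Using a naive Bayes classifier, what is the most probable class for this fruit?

lemon

apple: 0.1 × (1−0.5) × (1−0.85) × (1−0.55) × (1−0.35) = 0.00219375
lemon: 0.9 × (1−0.25) × (1−0.3) × (1−0.8) × (1−0.2) = 0.0756
Highest score → lemon.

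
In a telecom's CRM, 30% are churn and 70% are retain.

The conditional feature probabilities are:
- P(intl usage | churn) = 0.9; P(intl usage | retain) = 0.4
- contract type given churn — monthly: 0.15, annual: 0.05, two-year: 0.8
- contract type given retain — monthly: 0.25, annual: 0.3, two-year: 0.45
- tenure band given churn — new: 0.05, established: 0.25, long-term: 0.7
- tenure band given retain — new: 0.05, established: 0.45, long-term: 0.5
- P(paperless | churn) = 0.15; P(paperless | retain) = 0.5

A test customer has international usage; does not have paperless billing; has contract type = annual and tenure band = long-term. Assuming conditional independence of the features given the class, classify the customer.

churn: 0.3 × 0.9 × 0.05 × 0.7 × (1−0.15) = 0.0080325
retain: 0.7 × 0.4 × 0.3 × 0.5 × (1−0.5) = 0.021
Highest score → retain.

retain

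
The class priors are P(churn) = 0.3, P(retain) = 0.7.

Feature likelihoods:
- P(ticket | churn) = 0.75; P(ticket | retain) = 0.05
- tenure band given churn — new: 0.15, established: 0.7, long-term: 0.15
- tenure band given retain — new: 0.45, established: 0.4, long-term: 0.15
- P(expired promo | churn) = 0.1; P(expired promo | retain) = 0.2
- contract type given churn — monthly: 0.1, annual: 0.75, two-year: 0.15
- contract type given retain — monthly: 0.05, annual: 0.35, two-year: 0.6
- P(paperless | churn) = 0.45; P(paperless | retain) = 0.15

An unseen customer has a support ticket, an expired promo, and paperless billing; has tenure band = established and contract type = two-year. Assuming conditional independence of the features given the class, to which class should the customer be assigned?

churn

churn: 0.3 × 0.75 × 0.7 × 0.1 × 0.15 × 0.45 = 0.001063125
retain: 0.7 × 0.05 × 0.4 × 0.2 × 0.6 × 0.15 = 0.000252
Highest score → churn.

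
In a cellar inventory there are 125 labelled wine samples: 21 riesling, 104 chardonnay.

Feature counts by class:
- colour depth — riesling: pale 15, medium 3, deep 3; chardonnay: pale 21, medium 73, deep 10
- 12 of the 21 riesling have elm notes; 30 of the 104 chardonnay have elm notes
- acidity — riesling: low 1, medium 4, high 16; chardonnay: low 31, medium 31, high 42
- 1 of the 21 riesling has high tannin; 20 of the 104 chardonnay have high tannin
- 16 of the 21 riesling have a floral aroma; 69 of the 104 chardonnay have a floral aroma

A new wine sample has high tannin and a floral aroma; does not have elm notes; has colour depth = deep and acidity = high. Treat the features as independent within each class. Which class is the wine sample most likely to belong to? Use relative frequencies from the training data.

chardonnay

riesling: (21/125) × (3/21) × (9/21) × (16/21) × (1/21) × (16/21) ≈ 0.000284326
chardonnay: (104/125) × (10/104) × (74/104) × (42/104) × (20/104) × (69/104) ≈ 0.00293303
Highest score → chardonnay.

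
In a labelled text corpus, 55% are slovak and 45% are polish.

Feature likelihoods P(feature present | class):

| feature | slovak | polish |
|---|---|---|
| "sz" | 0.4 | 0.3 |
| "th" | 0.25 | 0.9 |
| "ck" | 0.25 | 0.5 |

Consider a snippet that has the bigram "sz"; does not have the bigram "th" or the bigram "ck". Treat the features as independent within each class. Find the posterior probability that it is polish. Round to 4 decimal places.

0.0517

slovak: 0.55 × 0.4 × (1−0.25) × (1−0.25) = 0.12375
polish: 0.45 × 0.3 × (1−0.9) × (1−0.5) = 0.00675
P(polish | x) = 0.00675 / 0.1305 ≈ 0.0517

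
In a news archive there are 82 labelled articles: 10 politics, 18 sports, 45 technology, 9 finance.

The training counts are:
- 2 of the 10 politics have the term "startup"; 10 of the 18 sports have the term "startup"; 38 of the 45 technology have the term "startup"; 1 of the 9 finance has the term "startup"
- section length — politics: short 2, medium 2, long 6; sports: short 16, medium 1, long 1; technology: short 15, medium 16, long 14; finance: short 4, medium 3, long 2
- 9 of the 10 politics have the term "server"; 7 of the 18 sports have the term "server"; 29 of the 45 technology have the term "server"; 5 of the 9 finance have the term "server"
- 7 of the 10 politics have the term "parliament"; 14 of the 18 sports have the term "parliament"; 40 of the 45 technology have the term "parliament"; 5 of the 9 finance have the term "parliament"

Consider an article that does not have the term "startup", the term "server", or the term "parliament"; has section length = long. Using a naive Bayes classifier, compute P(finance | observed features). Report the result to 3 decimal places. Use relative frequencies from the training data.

politics: (10/82) × (8/10) × (6/10) × (1/10) × (3/10) ≈ 0.0017561
sports: (18/82) × (8/18) × (1/18) × (11/18) × (4/18) ≈ 0.000736057
technology: (45/82) × (7/45) × (14/45) × (16/45) × (5/45) ≈ 0.00104922
finance: (9/82) × (8/9) × (2/9) × (4/9) × (4/9) ≈ 0.00428251
P(finance | x) = 0.00428251 / 0.007823887 ≈ 0.547

0.547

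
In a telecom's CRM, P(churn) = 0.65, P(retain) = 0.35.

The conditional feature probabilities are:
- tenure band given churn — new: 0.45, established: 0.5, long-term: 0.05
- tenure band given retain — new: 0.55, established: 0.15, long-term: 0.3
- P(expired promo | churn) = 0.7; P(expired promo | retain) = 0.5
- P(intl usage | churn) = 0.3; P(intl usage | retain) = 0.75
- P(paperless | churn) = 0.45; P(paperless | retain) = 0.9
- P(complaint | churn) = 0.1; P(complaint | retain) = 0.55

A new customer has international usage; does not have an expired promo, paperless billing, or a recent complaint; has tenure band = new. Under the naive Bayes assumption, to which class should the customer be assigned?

churn: 0.65 × 0.45 × (1−0.7) × 0.3 × (1−0.45) × (1−0.1) = 0.013030875
retain: 0.35 × 0.55 × (1−0.5) × 0.75 × (1−0.9) × (1−0.55) = 0.0032484375
Highest score → churn.

churn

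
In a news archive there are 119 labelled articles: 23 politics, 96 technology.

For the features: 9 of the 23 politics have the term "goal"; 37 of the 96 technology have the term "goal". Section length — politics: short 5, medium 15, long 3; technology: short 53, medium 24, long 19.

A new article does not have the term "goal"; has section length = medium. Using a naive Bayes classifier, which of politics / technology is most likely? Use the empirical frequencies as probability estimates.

politics: (23/119) × (14/23) × (15/23) ≈ 0.0767263
technology: (96/119) × (59/96) × (24/96) ≈ 0.12395
Highest score → technology.

technology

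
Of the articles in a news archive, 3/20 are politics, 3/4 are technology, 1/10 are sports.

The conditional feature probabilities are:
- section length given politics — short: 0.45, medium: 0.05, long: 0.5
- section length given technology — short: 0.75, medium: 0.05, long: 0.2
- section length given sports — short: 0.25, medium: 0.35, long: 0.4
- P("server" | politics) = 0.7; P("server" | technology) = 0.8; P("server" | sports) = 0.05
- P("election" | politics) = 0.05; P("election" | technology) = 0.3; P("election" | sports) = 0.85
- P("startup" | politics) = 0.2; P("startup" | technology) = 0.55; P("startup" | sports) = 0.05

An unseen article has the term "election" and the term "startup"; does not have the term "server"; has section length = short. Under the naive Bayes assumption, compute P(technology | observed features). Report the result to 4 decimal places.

0.9387

politics: 0.15 × 0.45 × (1−0.7) × 0.05 × 0.2 = 0.0002025
technology: 0.75 × 0.75 × (1−0.8) × 0.3 × 0.55 = 0.0185625
sports: 0.1 × 0.25 × (1−0.05) × 0.85 × 0.05 = 0.001009375
P(technology | x) = 0.0185625 / 0.019774375 ≈ 0.9387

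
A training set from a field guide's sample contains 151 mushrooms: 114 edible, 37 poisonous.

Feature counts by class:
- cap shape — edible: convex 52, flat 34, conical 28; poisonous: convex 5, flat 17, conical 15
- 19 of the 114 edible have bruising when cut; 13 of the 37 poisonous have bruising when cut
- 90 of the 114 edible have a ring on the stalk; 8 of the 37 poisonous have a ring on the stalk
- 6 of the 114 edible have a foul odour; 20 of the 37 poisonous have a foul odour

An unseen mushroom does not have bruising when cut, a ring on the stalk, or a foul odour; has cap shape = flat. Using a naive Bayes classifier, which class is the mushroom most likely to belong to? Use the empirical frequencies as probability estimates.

edible

edible: (114/151) × (34/114) × (95/114) × (24/114) × (108/114) ≈ 0.0374236
poisonous: (37/151) × (17/37) × (24/37) × (29/37) × (17/37) ≈ 0.0262981
Highest score → edible.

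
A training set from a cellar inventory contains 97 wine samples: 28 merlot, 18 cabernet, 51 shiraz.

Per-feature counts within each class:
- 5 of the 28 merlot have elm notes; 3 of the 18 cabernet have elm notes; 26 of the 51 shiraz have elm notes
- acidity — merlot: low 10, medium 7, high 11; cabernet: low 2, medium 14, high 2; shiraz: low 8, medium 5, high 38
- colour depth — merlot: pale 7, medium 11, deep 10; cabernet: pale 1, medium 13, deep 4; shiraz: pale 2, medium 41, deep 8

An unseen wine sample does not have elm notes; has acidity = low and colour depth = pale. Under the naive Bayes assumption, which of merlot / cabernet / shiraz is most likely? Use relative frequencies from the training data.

merlot: (28/97) × (23/28) × (10/28) × (7/28) ≈ 0.0211708
cabernet: (18/97) × (15/18) × (2/18) × (1/18) ≈ 0.000954563
shiraz: (51/97) × (25/51) × (8/51) × (2/51) ≈ 0.00158543
Highest score → merlot.

merlot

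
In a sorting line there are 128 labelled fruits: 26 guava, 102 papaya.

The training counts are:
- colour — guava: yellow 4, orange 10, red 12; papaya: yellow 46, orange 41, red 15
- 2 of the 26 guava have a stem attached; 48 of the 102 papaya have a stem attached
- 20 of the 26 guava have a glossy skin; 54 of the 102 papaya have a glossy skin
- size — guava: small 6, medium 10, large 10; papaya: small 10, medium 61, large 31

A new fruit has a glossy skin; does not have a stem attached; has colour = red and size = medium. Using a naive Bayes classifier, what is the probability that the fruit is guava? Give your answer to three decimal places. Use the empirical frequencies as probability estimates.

0.566

guava: (26/128) × (12/26) × (24/26) × (20/26) × (10/26) ≈ 0.0256031
papaya: (102/128) × (15/102) × (54/102) × (54/102) × (61/102) ≈ 0.0196426
P(guava | x) = 0.0256031 / 0.0452457 ≈ 0.566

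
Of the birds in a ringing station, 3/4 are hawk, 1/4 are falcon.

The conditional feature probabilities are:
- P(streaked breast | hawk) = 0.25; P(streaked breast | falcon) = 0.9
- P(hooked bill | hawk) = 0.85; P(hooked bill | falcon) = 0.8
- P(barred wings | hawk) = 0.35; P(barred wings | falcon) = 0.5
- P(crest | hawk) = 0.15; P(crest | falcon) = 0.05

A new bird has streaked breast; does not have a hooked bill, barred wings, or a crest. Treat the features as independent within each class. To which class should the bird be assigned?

falcon

hawk: 0.75 × 0.25 × (1−0.85) × (1−0.35) × (1−0.15) = 0.0155390625
falcon: 0.25 × 0.9 × (1−0.8) × (1−0.5) × (1−0.05) = 0.021375
Highest score → falcon.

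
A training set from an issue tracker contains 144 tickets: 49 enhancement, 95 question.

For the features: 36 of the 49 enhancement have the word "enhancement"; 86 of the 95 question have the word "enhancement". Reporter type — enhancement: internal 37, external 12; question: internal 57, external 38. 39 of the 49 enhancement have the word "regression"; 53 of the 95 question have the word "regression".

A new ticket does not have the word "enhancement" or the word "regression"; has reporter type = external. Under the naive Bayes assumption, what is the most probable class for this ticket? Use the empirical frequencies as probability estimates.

question

enhancement: (49/144) × (13/49) × (12/49) × (10/49) ≈ 0.00451201
question: (95/144) × (9/95) × (38/95) × (42/95) ≈ 0.0110526
Highest score → question.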